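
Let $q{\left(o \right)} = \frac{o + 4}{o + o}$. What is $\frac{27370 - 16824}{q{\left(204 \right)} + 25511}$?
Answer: $\frac{537846}{1301087} \approx 0.41338$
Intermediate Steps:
$q{\left(o \right)} = \frac{4 + o}{2 o}$
$\frac{27370 - 16824}{q{\left(204 \right)} + 25511} = \frac{27370 - 16824}{\frac{4 + 204}{2 \cdot 204} + 25511} = \frac{10546}{\frac{1}{2} \cdot \frac{1}{204} \cdot 208 + 25511} = \frac{10546}{\frac{26}{51} + 25511} = \frac{10546}{\frac{1301087}{51}} = 10546 \cdot \frac{51}{1301087} = \frac{537846}{1301087}$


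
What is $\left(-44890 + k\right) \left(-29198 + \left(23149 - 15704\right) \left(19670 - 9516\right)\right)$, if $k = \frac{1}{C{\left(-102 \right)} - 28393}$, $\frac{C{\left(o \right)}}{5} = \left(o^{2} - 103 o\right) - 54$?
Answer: $- \frac{257425211887629428}{75887} \approx -3.3922 \cdot 10^{12}$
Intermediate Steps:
$C{\left(o \right)} = -270 - 515 o + 5 o^{2}$ ($C{\left(o \right)} = 5 \left(\left(o^{2} - 103 o\right) - 54\right) = 5 \left(-54 + o^{2} - 103 o\right) = -270 - 515 o + 5 o^{2}$)
$k = \frac{1}{75887}$ ($k = \frac{1}{\left(-270 - -52530 + 5 \left(-102\right)^{2}\right) - 28393} = \frac{1}{\left(-270 + 52530 + 5 \cdot 10404\right) - 28393} = \frac{1}{\left(-270 + 52530 + 52020\right) - 28393} = \frac{1}{104280 - 28393} = \frac{1}{75887} \approx 1.3177 \cdot 10^{-5}$)
$\left(-44890 + k\right) \left(-29198 + \left(23149 - 15704\right) \left(19670 - 9516\right)\right) = \left(-44890 + \frac{1}{75887}\right) \left(-29198 + \left(23149 - 15704\right) \left(19670 - 9516\right)\right) = - \frac{3406567429 \left(-29198 + 7445 \cdot 10154\right)}{75887} = - \frac{3406567429 \left(-29198 + 75596530\right)}{75887} = \left(- \frac{3406567429}{75887}\right) 75567332 = - \frac{257425211887629428}{75887}$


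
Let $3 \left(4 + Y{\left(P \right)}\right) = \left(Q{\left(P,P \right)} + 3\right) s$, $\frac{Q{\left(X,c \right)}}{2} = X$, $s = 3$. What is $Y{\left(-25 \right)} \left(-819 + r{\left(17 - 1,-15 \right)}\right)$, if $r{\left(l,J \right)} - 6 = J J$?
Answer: $29988$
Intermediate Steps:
$r{\left(l,J \right)} = 6 + J^{2}$ ($r{\left(l,J \right)} = 6 + J J = 6 + J^{2}$)
$Q{\left(X,c \right)} = 2 X$
$Y{\left(P \right)} = -1 + 2 P$ ($Y{\left(P \right)} = -4 + \frac{\left(2 P + 3\right) 3}{3} = -4 + \frac{\left(3 + 2 P\right) 3}{3} = -4 + \frac{9 + 6 P}{3} = -4 + \left(3 + 2 P\right) = -1 + 2 P$)
$Y{\left(-25 \right)} \left(-819 + r{\left(17 - 1,-15 \right)}\right) = \left(-1 + 2 \left(-25\right)\right) \left(-819 + \left(6 + \left(-15\right)^{2}\right)\right) = \left(-1 - 50\right) \left(-819 + \left(6 + 225\right)\right) = - 51 \left(-819 + 231\right) = \left(-51\right) \left(-588\right) = 29988$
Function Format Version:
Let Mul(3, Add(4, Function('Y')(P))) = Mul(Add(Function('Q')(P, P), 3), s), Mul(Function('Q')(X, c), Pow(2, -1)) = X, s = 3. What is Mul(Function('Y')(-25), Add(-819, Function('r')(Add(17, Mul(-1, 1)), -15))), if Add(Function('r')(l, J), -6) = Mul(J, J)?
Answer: 29988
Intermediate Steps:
Function('r')(l, J) = Add(6, Pow(J, 2)) (Function('r')(l, J) = Add(6, Mul(J, J)) = Add(6, Pow(J, 2)))
Function('Q')(X, c) = Mul(2, X)
Function('Y')(P) = Add(-1, Mul(2, P)) (Function('Y')(P) = Add(-4, Mul(Rational(1, 3), Mul(Add(Mul(2, P), 3), 3))) = Add(-4, Mul(Rational(1, 3), Mul(Add(3, Mul(2, P)), 3))) = Add(-4, Mul(Rational(1, 3), Add(9, Mul(6, P)))) = Add(-4, Add(3, Mul(2, P))) = Add(-1, Mul(2, P)))
Mul(Function('Y')(-25), Add(-819, Function('r')(Add(17, Mul(-1, 1)), -15))) = Mul(Add(-1, Mul(2, -25)), Add(-819, Add(6, Pow(-15, 2)))) = Mul(Add(-1, -50), Add(-819, Add(6, 225))) = Mul(-51, Add(-819, 231)) = Mul(-51, -588) = 29988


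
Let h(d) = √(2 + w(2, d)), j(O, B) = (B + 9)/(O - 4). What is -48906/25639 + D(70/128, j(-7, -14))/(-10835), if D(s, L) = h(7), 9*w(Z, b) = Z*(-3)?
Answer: -48906/25639 - 2*√3/32505 ≈ -1.9076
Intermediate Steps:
w(Z, b) = -Z/3 (w(Z, b) = (Z*(-3))/9 = (-3*Z)/9 = -Z/3)
j(O, B) = (9 + B)/(-4 + O)
h(d) = 2*√3/3 (h(d) = √(2 - ⅓*2) = √(2 - ⅔) = √(4/3) = 2*√3/3)
D(s, L) = 2*√3/3
-48906/25639 + D(70/128, j(-7, -14))/(-10835) = -48906/25639 + (2*√3/3)/(-10835) = -48906*1/25639 + (2*√3/3)*(-1/10835) = -48906/25639 - 2*√3/32505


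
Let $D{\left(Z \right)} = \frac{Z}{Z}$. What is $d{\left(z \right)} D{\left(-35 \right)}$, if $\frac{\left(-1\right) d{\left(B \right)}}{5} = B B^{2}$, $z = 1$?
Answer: $-5$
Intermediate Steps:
$D{\left(Z \right)} = 1$
$d{\left(B \right)} = - 5 B^{3}$ ($d{\left(B \right)} = - 5 B B^{2} = - 5 B^{3}$)
$d{\left(z \right)} D{\left(-35 \right)} = - 5 \cdot 1^{3} \cdot 1 = \left(-5\right) 1 \cdot 1 = \left(-5\right) 1 = -5$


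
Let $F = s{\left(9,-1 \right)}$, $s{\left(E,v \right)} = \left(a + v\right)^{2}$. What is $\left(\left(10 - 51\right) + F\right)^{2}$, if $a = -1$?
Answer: $1369$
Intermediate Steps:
$s{\left(E,v \right)} = \left(-1 + v\right)^{2}$
$F = 4$ ($F = \left(-1 - 1\right)^{2} = \left(-2\right)^{2} = 4$)
$\left(\left(10 - 51\right) + F\right)^{2} = \left(\left(10 - 51\right) + 4\right)^{2} = \left(-41 + 4\right)^{2} = \left(-37\right)^{2} = 1369$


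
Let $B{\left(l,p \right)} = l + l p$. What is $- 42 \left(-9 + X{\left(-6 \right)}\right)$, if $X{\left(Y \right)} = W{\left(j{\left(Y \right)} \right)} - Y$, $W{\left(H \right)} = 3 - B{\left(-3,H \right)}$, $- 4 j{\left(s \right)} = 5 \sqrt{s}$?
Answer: $-126 + \frac{315 i \sqrt{6}}{2} \approx -126.0 + 385.79 i$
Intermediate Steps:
$j{\left(s \right)} = - \frac{5 \sqrt{s}}{4}$
$W{\left(H \right)} = 6 + 3 H$ ($W{\left(H \right)} = 3 - - 3 \left(1 + H\right) = 3 - \left(-3 - 3 H\right) = 3 + \left(3 + 3 H\right) = 6 + 3 H$)
$X{\left(Y \right)} = 6 - Y - \frac{15 \sqrt{Y}}{4}$ ($X{\left(Y \right)} = \left(6 + 3 \left(- \frac{5 \sqrt{Y}}{4}\right)\right) - Y = \left(6 - \frac{15 \sqrt{Y}}{4}\right) - Y = 6 - Y - \frac{15 \sqrt{Y}}{4}$)
$- 42 \left(-9 + X{\left(-6 \right)}\right) = - 42 \left(-9 - \left(-12 + \frac{15 i \sqrt{6}}{4}\right)\right) = - 42 \left(-9 + \left(6 + 6 - \frac{15 i \sqrt{6}}{4}\right)\right) = - 42 \left(-9 + \left(12 - \frac{15 i \sqrt{6}}{4}\right)\right) = - 42 \left(3 - \frac{15 i \sqrt{6}}{4}\right) = -126 + \frac{315 i \sqrt{6}}{2}$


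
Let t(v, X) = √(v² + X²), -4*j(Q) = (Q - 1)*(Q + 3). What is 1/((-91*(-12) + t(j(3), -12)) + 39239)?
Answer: 40331/1626589408 - 3*√17/1626589408 ≈ 2.4787e-5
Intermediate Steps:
j(Q) = -(-1 + Q)*(3 + Q)/4 (j(Q) = -(Q - 1)*(Q + 3)/4 = -(-1 + Q)*(3 + Q)/4)
t(v, X) = √(X² + v²)
1/((-91*(-12) + t(j(3), -12)) + 39239) = 1/((-91*(-12) + √((-12)² + (¾ - ½*3 - ¼*3²)²)) + 39239) = 1/((1092 + √(144 + (¾ - 3/2 - ¼*9)²)) + 39239) = 1/((1092 + √(144 + (¾ - 3/2 - 9/4)²)) + 39239) = 1/((1092 + √(144 + (-3)²)) + 39239) = 1/((1092 + √(144 + 9)) + 39239) = 1/((1092 + √153) + 39239) = 1/((1092 + 3*√17) + 39239) = 1/(40331 + 3*√17)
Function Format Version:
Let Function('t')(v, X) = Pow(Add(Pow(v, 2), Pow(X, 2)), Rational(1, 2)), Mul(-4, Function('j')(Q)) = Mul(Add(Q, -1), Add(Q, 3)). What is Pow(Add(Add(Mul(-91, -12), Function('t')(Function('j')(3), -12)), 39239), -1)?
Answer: Add(Rational(40331, 1626589408), Mul(Rational(-3, 1626589408), Pow(17, Rational(1, 2)))) ≈ 2.4787e-5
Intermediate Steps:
Function('j')(Q) = Mul(Rational(-1, 4), Add(-1, Q), Add(3, Q)) (Function('j')(Q) = Mul(Rational(-1, 4), Mul(Add(Q, -1), Add(Q, 3))) = Mul(Rational(-1, 4), Mul(Add(-1, Q), Add(3, Q))) = Mul(Rational(-1, 4), Add(-1, Q), Add(3, Q)))
Function('t')(v, X) = Pow(Add(Pow(X, 2), Pow(v, 2)), Rational(1, 2))
Pow(Add(Add(Mul(-91, -12), Function('t')(Function('j')(3), -12)), 39239), -1) = Pow(Add(Add(Mul(-91, -12), Pow(Add(Pow(-12, 2), Pow(Add(Rational(3, 4), Mul(Rational(-1, 2), 3), Mul(Rational(-1, 4), Pow(3, 2))), 2)), Rational(1, 2))), 39239), -1) = Pow(Add(Add(1092, Pow(Add(144, Pow(Add(Rational(3, 4), Rational(-3, 2), Mul(Rational(-1, 4), 9)), 2)), Rational(1, 2))), 39239), -1) = Pow(Add(Add(1092, Pow(Add(144, Pow(Add(Rational(3, 4), Rational(-3, 2), Rational(-9, 4)), 2)), Rational(1, 2))), 39239), -1) = Pow(Add(Add(1092, Pow(Add(144, Pow(-3, 2)), Rational(1, 2))), 39239), -1) = Pow(Add(Add(1092, Pow(Add(144, 9), Rational(1, 2))), 39239), -1) = Pow(Add(Add(1092, Pow(153, Rational(1, 2))), 39239), -1) = Pow(Add(Add(1092, Mul(3, Pow(17, Rational(1, 2)))), 39239), -1) = Pow(Add(40331, Mul(3, Pow(17, Rational(1, 2)))), -1)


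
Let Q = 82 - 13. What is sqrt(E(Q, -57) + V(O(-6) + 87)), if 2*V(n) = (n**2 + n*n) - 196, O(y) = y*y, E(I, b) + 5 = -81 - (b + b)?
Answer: 37*sqrt(11) ≈ 122.72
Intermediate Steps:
Q = 69
E(I, b) = -86 - 2*b (E(I, b) = -5 + (-81 - (b + b)) = -5 + (-81 - 2*b) = -86 - 2*b)
O(y) = y**2
V(n) = -98 + n**2 (V(n) = ((n**2 + n*n) - 196)/2 = ((n**2 + n**2) - 196)/2 = (2*n**2 - 196)/2 = (-196 + 2*n**2)/2 = -98 + n**2)
sqrt(E(Q, -57) + V(O(-6) + 87)) = sqrt((-86 - 2*(-57)) + (-98 + ((-6)**2 + 87)**2)) = sqrt((-86 + 114) + (-98 + (36 + 87)**2)) = sqrt(28 + (-98 + 123**2)) = sqrt(28 + (-98 + 15129)) = sqrt(28 + 15031) = sqrt(15059) = 37*sqrt(11)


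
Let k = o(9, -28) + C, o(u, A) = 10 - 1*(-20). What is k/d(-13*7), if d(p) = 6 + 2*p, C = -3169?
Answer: 3139/176 ≈ 17.835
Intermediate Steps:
o(u, A) = 30 (o(u, A) = 10 + 20 = 30)
k = -3139 (k = 30 - 3169 = -3139)
k/d(-13*7) = -3139/(6 + 2*(-13*7)) = -3139/(6 + 2*(-91)) = -3139/(6 - 182) = -3139/(-176) = -3139*(-1/176) = 3139/176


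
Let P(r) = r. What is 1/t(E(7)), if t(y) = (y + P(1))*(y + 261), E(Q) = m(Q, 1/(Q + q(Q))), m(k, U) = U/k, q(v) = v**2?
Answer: 153664/40209009 ≈ 0.0038216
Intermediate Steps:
E(Q) = 1/(Q*(Q + Q**2)) (E(Q) = 1/((Q + Q**2)*Q) = 1/(Q*(Q + Q**2)))
t(y) = (1 + y)*(261 + y) (t(y) = (y + 1)*(y + 261) = (1 + y)*(261 + y))
1/t(E(7)) = 1/(261 + (1/(7**2*(1 + 7)))**2 + 262*(1/(7**2*(1 + 7)))) = 1/(261 + ((1/49)/8)**2 + 262*((1/49)/8)) = 1/(261 + ((1/49)*(1/8))**2 + 262*((1/49)*(1/8))) = 1/(261 + (1/392)**2 + 262*(1/392)) = 1/(261 + 1/153664 + 131/196) = 1/(40209009/153664) = 153664/40209009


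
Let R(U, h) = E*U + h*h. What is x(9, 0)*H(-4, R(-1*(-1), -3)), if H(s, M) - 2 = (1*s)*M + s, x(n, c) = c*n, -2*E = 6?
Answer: 0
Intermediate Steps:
E = -3 (E = -½*6 = -3)
R(U, h) = h² - 3*U (R(U, h) = -3*U + h*h = -3*U + h² = h² - 3*U)
H(s, M) = 2 + s + M*s (H(s, M) = 2 + ((1*s)*M + s) = 2 + (s*M + s) = 2 + (M*s + s) = 2 + (s + M*s) = 2 + s + M*s)
x(9, 0)*H(-4, R(-1*(-1), -3)) = (0*9)*(2 - 4 + ((-3)² - (-3)*(-1))*(-4)) = 0*(2 - 4 + (9 - 3*1)*(-4)) = 0*(2 - 4 + (9 - 3)*(-4)) = 0*(2 - 4 + 6*(-4)) = 0*(2 - 4 - 24) = 0*(-26) = 0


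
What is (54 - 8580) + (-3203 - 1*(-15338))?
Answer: 3609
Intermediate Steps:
(54 - 8580) + (-3203 - 1*(-15338)) = -8526 + (-3203 + 15338) = -8526 + 12135 = 3609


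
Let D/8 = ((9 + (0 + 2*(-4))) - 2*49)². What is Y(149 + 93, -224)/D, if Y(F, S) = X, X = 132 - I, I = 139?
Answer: -7/75272 ≈ -9.2996e-5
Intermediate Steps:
X = -7 (X = 132 - 1*139 = 132 - 139 = -7)
Y(F, S) = -7
D = 75272 (D = 8*((9 + (0 + 2*(-4))) - 2*49)² = 8*((9 + (0 - 8)) - 98)² = 8*((9 - 8) - 98)² = 8*(1 - 98)² = 8*(-97)² = 8*9409 = 75272)
Y(149 + 93, -224)/D = -7/75272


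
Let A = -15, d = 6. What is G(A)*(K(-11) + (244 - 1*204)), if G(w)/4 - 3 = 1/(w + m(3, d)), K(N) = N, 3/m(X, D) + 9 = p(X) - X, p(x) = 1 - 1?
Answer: 20764/61 ≈ 340.39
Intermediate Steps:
p(x) = 0
m(X, D) = 3/(-9 - X) (m(X, D) = 3/(-9 + (0 - X)) = 3/(-9 - X))
G(w) = 12 + 4/(-1/4 + w) (G(w) = 12 + 4/(w - 3/(9 + 3)) = 12 + 4/(w - 3/12) = 12 + 4/(w - 3*1/12) = 12 + 4/(w - 1/4) = 12 + 4/(-1/4 + w))
G(A)*(K(-11) + (244 - 1*204)) = (4*(1 + 12*(-15))/(-1 + 4*(-15)))*(-11 + (244 - 1*204)) = (4*(1 - 180)/(-1 - 60))*(-11 + (244 - 204)) = (4*(-179)/(-61))*(-11 + 40) = (4*(-1/61)*(-179))*29 = (716/61)*29 = 20764/61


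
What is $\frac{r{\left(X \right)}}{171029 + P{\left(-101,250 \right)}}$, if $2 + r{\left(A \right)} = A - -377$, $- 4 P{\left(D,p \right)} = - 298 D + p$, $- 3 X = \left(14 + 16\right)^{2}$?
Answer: $\frac{75}{163442} \approx 0.00045888$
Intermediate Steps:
$X = -300$ ($X = - \frac{\left(14 + 16\right)^{2}}{3} = - \frac{30^{2}}{3} = \left(- \frac{1}{3}\right) 900 = -300$)
$P{\left(D,p \right)} = - \frac{p}{4} + \frac{149 D}{2}$ ($P{\left(D,p \right)} = - \frac{- 298 D + p}{4} = - \frac{p - 298 D}{4} = - \frac{p}{4} + \frac{149 D}{2}$)
$r{\left(A \right)} = 375 + A$ ($r{\left(A \right)} = -2 + \left(A - -377\right) = -2 + \left(A + 377\right) = -2 + \left(377 + A\right) = 375 + A$)
$\frac{r{\left(X \right)}}{171029 + P{\left(-101,250 \right)}} = \frac{375 - 300}{171029 + \left(\left(- \frac{1}{4}\right) 250 + \frac{149}{2} \left(-101\right)\right)} = \frac{75}{171029 - 7587} = \frac{75}{163442}$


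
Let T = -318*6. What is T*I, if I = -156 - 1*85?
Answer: 459828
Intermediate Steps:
I = -241 (I = -156 - 85 = -241)
T = -1908
T*I = -1908*(-241) = 459828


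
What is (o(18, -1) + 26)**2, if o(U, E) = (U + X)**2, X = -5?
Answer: 38025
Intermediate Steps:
o(U, E) = (-5 + U)**2 (o(U, E) = (U - 5)**2 = (-5 + U)**2)
(o(18, -1) + 26)**2 = ((-5 + 18)**2 + 26)**2 = (13**2 + 26)**2 = (169 + 26)**2 = 195**2 = 38025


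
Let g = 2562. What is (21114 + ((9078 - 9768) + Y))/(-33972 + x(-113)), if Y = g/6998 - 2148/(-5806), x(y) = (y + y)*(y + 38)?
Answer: -69155412599/57634205378 ≈ -1.1999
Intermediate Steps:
x(y) = 2*y*(38 + y) (x(y) = (2*y)*(38 + y) = 2*y*(38 + y))
Y = 7476669/10157597 (Y = 2562/6998 - 2148/(-5806) = 2562*(1/6998) - 2148*(-1/5806) = 1281/3499 + 1074/2903 = 7476669/10157597 ≈ 0.73607)
(21114 + ((9078 - 9768) + Y))/(-33972 + x(-113)) = (21114 + ((9078 - 9768) + 7476669/10157597))/(-33972 + 2*(-113)*(38 - 113)) = (21114 + (-690 + 7476669/10157597))/(-33972 + 2*(-113)*(-75)) = (21114 - 7001265261/10157597)/(-33972 + 16950) = (207466237797/10157597)/(-17022) = (207466237797/10157597)*(-1/17022) = -69155412599/57634205378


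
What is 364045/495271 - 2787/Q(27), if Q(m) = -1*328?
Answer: 1499727037/162448888 ≈ 9.2320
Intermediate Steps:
Q(m) = -328
364045/495271 - 2787/Q(27) = 364045/495271 - 2787/(-328) = 364045*(1/495271) - 2787*(-1/328) = 364045/495271 + 2787/328 = 1499727037/162448888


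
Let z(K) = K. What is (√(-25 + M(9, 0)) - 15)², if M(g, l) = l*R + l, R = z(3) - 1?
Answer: 200 - 150*I ≈ 200.0 - 150.0*I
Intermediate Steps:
R = 2 (R = 3 - 1 = 2)
M(g, l) = 3*l (M(g, l) = l*2 + l = 2*l + l = 3*l)
(√(-25 + M(9, 0)) - 15)² = (√(-25 + 3*0) - 15)² = (√(-25 + 0) - 15)² = (√(-25) - 15)² = (5*I - 15)² = (-15 + 5*I)²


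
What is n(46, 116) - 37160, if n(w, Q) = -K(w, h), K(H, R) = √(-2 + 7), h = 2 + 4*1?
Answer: -37160 - √5 ≈ -37162.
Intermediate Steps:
h = 6 (h = 2 + 4 = 6)
K(H, R) = √5
n(w, Q) = -√5
n(46, 116) - 37160 = -√5 - 37160 = -37160 - √5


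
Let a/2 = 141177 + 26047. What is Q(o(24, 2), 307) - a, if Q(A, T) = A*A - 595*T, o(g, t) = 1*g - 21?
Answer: -517104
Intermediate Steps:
o(g, t) = -21 + g (o(g, t) = g - 21 = -21 + g)
Q(A, T) = A**2 - 595*T
a = 334448 (a = 2*(141177 + 26047) = 2*167224 = 334448)
Q(o(24, 2), 307) - a = ((-21 + 24)**2 - 595*307) - 1*334448 = (3**2 - 182665) - 334448 = (9 - 182665) - 334448 = -182656 - 334448 = -517104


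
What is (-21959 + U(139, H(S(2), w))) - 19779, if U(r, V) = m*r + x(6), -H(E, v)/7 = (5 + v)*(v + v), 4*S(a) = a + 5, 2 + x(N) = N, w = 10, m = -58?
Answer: -49796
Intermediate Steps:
x(N) = -2 + N
S(a) = 5/4 + a/4 (S(a) = (a + 5)/4 = (5 + a)/4 = 5/4 + a/4)
H(E, v) = -14*v*(5 + v) (H(E, v) = -7*(5 + v)*(v + v) = -7*(5 + v)*2*v = -14*v*(5 + v))
U(r, V) = 4 - 58*r (U(r, V) = -58*r + (-2 + 6) = -58*r + 4 = 4 - 58*r)
(-21959 + U(139, H(S(2), w))) - 19779 = (-21959 + (4 - 58*139)) - 19779 = (-21959 + (4 - 8062)) - 19779 = (-21959 - 8058) - 19779 = -30017 - 19779 = -49796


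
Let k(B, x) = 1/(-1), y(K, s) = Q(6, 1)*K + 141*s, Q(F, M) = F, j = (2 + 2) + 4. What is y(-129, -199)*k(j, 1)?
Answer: 28833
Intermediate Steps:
j = 8 (j = 4 + 4 = 8)
y(K, s) = 6*K + 141*s
k(B, x) = -1
y(-129, -199)*k(j, 1) = (6*(-129) + 141*(-199))*(-1) = (-774 - 28059)*(-1) = -28833*(-1) = 28833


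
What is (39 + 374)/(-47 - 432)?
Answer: -413/479 ≈ -0.86221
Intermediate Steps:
(39 + 374)/(-47 - 432) = 413/(-479) = 413*(-1/479) = -413/479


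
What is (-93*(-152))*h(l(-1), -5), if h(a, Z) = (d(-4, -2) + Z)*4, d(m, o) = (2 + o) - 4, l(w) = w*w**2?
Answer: -508896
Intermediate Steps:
l(w) = w**3
d(m, o) = -2 + o
h(a, Z) = -16 + 4*Z (h(a, Z) = ((-2 - 2) + Z)*4 = (-4 + Z)*4 = -16 + 4*Z)
(-93*(-152))*h(l(-1), -5) = (-93*(-152))*(-16 + 4*(-5)) = 14136*(-16 - 20) = 14136*(-36) = -508896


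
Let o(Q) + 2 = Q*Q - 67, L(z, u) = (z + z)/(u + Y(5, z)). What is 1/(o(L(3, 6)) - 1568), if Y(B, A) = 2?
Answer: -16/26183 ≈ -0.00061108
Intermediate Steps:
L(z, u) = 2*z/(2 + u) (L(z, u) = (z + z)/(u + 2) = (2*z)/(2 + u) = 2*z/(2 + u))
o(Q) = -69 + Q² (o(Q) = -2 + (Q*Q - 67) = -2 + (Q² - 67) = -2 + (-67 + Q²) = -69 + Q²)
1/(o(L(3, 6)) - 1568) = 1/((-69 + (2*3/(2 + 6))²) - 1568) = 1/((-69 + (2*3/8)²) - 1568) = 1/((-69 + (2*3*(⅛))²) - 1568) = 1/((-69 + (¾)²) - 1568) = 1/((-69 + 9/16) - 1568) = 1/(-1095/16 - 1568) = 1/(-26183/16) = -16/26183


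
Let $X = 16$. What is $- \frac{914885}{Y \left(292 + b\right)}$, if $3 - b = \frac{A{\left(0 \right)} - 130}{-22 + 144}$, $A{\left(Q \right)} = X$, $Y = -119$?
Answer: $\frac{55807985}{2148188} \approx 25.979$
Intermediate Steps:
$A{\left(Q \right)} = 16$
$b = \frac{240}{61}$ ($b = 3 - \frac{16 - 130}{-22 + 144} = 3 - - \frac{114}{122} = 3 - \left(-114\right) \frac{1}{122} = 3 - - \frac{57}{61} = 3 + \frac{57}{61} = \frac{240}{61} \approx 3.9344$)
$- \frac{914885}{Y \left(292 + b\right)} = - \frac{914885}{\left(-119\right) \left(292 + \frac{240}{61}\right)} = - \frac{914885}{\left(-119\right) \frac{18052}{61}} = - \frac{914885}{- \frac{2148188}{61}} = \left(-914885\right) \left(- \frac{61}{2148188}\right) = \frac{55807985}{2148188}$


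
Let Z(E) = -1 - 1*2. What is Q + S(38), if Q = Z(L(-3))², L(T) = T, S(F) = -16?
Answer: -7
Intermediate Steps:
Z(E) = -3 (Z(E) = -1 - 2 = -3)
Q = 9 (Q = (-3)² = 9)
Q + S(38) = 9 - 16 = -7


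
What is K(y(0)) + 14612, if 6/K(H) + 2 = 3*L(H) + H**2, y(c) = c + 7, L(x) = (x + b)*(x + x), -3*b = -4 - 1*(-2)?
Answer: 1797278/123 ≈ 14612.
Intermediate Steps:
b = 2/3 (b = -(-4 - 1*(-2))/3 = -(-4 + 2)/3 = -1/3*(-2) = 2/3 ≈ 0.66667)
L(x) = 2*x*(2/3 + x) (L(x) = (x + 2/3)*(x + x) = (2/3 + x)*(2*x) = 2*x*(2/3 + x))
y(c) = 7 + c
K(H) = 6/(-2 + H**2 + 2*H*(2 + 3*H)) (K(H) = 6/(-2 + (3*(2*H*(2 + 3*H)/3) + H**2)) = 6/(-2 + (2*H*(2 + 3*H) + H**2)) = 6/(-2 + (H**2 + 2*H*(2 + 3*H))) = 6/(-2 + H**2 + 2*H*(2 + 3*H)))
K(y(0)) + 14612 = 6/(-2 + 4*(7 + 0) + 7*(7 + 0)**2) + 14612 = 6/(-2 + 4*7 + 7*7**2) + 14612 = 6/(-2 + 28 + 7*49) + 14612 = 6/(-2 + 28 + 343) + 14612 = 6/369 + 14612 = 6*(1/369) + 14612 = 2/123 + 14612 = 1797278/123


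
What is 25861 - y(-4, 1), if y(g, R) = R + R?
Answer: 25859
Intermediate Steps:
y(g, R) = 2*R
25861 - y(-4, 1) = 25861 - 2 = 25859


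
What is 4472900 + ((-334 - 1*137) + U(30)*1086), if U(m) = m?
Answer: 4505009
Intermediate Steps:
4472900 + ((-334 - 1*137) + U(30)*1086) = 4472900 + ((-334 - 1*137) + 30*1086) = 4472900 + ((-334 - 137) + 32580) = 4472900 + (-471 + 32580) = 4472900 + 32109 = 4505009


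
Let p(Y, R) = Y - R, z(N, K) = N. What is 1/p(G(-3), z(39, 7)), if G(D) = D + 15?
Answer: -1/27 ≈ -0.037037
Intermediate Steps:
G(D) = 15 + D
1/p(G(-3), z(39, 7)) = 1/((15 - 3) - 1*39) = 1/(12 - 39) = 1/(-27) = -1/27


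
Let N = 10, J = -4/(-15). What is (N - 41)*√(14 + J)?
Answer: -31*√3210/15 ≈ -117.09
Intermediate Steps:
J = 4/15 (J = -4*(-1/15) = 4/15 ≈ 0.26667)
(N - 41)*√(14 + J) = (10 - 41)*√(14 + 4/15) = -31*√3210/15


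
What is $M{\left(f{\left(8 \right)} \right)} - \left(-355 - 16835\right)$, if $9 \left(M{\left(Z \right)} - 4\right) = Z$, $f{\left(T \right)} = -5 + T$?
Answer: $\frac{51583}{3} \approx 17194.0$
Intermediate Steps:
$M{\left(Z \right)} = 4 + \frac{Z}{9}$
$M{\left(f{\left(8 \right)} \right)} - \left(-355 - 16835\right) = \left(4 + \frac{-5 + 8}{9}\right) - \left(-355 - 16835\right) = \left(4 + \frac{1}{9} \cdot 3\right) - -17190 = \left(4 + \frac{1}{3}\right) + 17190 = \frac{13}{3} + 17190 = \frac{51583}{3}$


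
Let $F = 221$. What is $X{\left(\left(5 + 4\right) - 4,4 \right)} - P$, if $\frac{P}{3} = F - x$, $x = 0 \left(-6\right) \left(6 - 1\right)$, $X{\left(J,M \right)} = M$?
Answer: $-659$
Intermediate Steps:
$x = 0$ ($x = 0 \left(6 - 1\right) = 0 \cdot 5 = 0$)
$P = 663$ ($P = 3 \left(221 - 0\right) = 3 \left(221 + 0\right) = 3 \cdot 221 = 663$)
$X{\left(\left(5 + 4\right) - 4,4 \right)} - P = 4 - 663 = -659$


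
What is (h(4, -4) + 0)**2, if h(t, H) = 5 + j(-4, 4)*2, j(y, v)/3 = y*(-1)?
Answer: 841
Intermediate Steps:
j(y, v) = -3*y (j(y, v) = 3*(y*(-1)) = 3*(-y) = -3*y)
h(t, H) = 29 (h(t, H) = 5 - 3*(-4)*2 = 5 + 12*2 = 5 + 24 = 29)
(h(4, -4) + 0)**2 = (29 + 0)**2 = 29**2 = 841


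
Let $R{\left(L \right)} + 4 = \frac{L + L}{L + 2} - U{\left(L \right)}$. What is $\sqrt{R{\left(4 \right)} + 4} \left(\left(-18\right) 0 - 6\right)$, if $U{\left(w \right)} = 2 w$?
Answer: $- 4 i \sqrt{15} \approx - 15.492 i$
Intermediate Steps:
$R{\left(L \right)} = -4 - 2 L + \frac{2 L}{2 + L}$ ($R{\left(L \right)} = -4 + \left(\frac{L + L}{L + 2} - 2 L\right) = -4 - \left(2 L - \frac{2 L}{2 + L}\right) = -4 - 2 L + \frac{2 L}{2 + L}$)
$\sqrt{R{\left(4 \right)} + 4} \left(\left(-18\right) 0 - 6\right) = \sqrt{\frac{2 \left(-4 - 4^{2} - 12\right)}{2 + 4} + 4} \left(\left(-18\right) 0 - 6\right) = \sqrt{\frac{2 \left(-4 - 16 - 12\right)}{6} + 4} \left(0 - 6\right) = \sqrt{2 \cdot \frac{1}{6} \left(-4 - 16 - 12\right) + 4} \left(-6\right) = \sqrt{2 \cdot \frac{1}{6} \left(-32\right) + 4} \left(-6\right) = \sqrt{- \frac{32}{3} + 4} \left(-6\right) = \sqrt{- \frac{20}{3}} \left(-6\right) = \frac{2 i \sqrt{15}}{3} \left(-6\right) = - 4 i \sqrt{15}$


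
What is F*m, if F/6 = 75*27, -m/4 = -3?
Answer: 145800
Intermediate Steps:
m = 12 (m = -4*(-3) = 12)
F = 12150 (F = 6*(75*27) = 6*2025 = 12150)
F*m = 12150*12 = 145800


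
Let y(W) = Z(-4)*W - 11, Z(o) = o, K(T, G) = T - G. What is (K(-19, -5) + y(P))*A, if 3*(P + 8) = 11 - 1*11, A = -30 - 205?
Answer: -1645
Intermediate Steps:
A = -235
P = -8 (P = -8 + (11 - 1*11)/3 = -8 + (11 - 11)/3 = -8 + (1/3)*0 = -8 + 0 = -8)
y(W) = -11 - 4*W (y(W) = -4*W - 11 = -11 - 4*W)
(K(-19, -5) + y(P))*A = ((-19 - 1*(-5)) + (-11 - 4*(-8)))*(-235) = ((-19 + 5) + (-11 + 32))*(-235) = (-14 + 21)*(-235) = 7*(-235) = -1645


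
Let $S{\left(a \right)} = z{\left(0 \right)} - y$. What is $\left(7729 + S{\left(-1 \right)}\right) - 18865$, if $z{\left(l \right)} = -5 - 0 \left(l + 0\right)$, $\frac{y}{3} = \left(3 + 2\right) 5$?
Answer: $-11216$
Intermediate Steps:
$y = 75$ ($y = 3 \left(3 + 2\right) 5 = 3 \cdot 5 \cdot 5 = 3 \cdot 25 = 75$)
$z{\left(l \right)} = -5$ ($z{\left(l \right)} = -5 - 0 l = -5 - 0 = -5 + 0 = -5$)
$S{\left(a \right)} = -80$ ($S{\left(a \right)} = -5 - 75 = -80$)
$\left(7729 + S{\left(-1 \right)}\right) - 18865 = \left(7729 - 80\right) - 18865 = 7649 - 18865 = -11216$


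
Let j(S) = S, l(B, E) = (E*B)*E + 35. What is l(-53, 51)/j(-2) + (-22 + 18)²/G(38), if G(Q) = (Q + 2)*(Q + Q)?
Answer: 13092711/190 ≈ 68909.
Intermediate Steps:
l(B, E) = 35 + B*E² (l(B, E) = (B*E)*E + 35 = B*E² + 35 = 35 + B*E²)
G(Q) = 2*Q*(2 + Q) (G(Q) = (2 + Q)*(2*Q) = 2*Q*(2 + Q))
l(-53, 51)/j(-2) + (-22 + 18)²/G(38) = (35 - 53*51²)/(-2) + (-22 + 18)²/((2*38*(2 + 38))) = (35 - 53*2601)*(-½) + (-4)²/((2*38*40)) = (35 - 137853)*(-½) + 16/3040 = -137818*(-½) + 16*(1/3040) = 68909 + 1/190 = 13092711/190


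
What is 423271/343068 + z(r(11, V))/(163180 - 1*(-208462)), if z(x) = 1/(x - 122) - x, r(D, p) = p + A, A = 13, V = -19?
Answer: 5033834774713/4079951284992 ≈ 1.2338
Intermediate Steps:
r(D, p) = 13 + p (r(D, p) = p + 13 = 13 + p)
z(x) = 1/(-122 + x) - x
423271/343068 + z(r(11, V))/(163180 - 1*(-208462)) = 423271/343068 + ((1 - (13 - 19)² + 122*(13 - 19))/(-122 + (13 - 19)))/(163180 - 1*(-208462)) = 423271*(1/343068) + ((1 - 1*(-6)² + 122*(-6))/(-122 - 6))/(163180 + 208462) = 423271/343068 + ((1 - 1*36 - 732)/(-128))/371642 = 423271/343068 - (1 - 36 - 732)/128*(1/371642) = 423271/343068 - 1/128*(-767)*(1/371642) = 423271/343068 + (767/128)*(1/371642) = 423271/343068 + 767/47570176 = 5033834774713/4079951284992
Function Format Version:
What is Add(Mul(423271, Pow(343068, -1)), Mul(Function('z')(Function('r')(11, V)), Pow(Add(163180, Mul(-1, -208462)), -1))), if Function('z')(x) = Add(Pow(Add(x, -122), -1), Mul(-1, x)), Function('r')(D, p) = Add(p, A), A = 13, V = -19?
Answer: Rational(5033834774713, 4079951284992) ≈ 1.2338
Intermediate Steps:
Function('r')(D, p) = Add(13, p) (Function('r')(D, p) = Add(p, 13) = Add(13, p))
Function('z')(x) = Add(Pow(Add(-122, x), -1), Mul(-1, x))
Add(Mul(423271, Pow(343068, -1)), Mul(Function('z')(Function('r')(11, V)), Pow(Add(163180, Mul(-1, -208462)), -1))) = Add(Mul(423271, Pow(343068, -1)), Mul(Mul(Pow(Add(-122, Add(13, -19)), -1), Add(1, Mul(-1, Pow(Add(13, -19), 2)), Mul(122, Add(13, -19)))), Pow(Add(163180, Mul(-1, -208462)), -1))) = Add(Mul(423271, Rational(1, 343068)), Mul(Mul(Pow(Add(-122, -6), -1), Add(1, Mul(-1, Pow(-6, 2)), Mul(122, -6))), Pow(Add(163180, 208462), -1))) = Add(Rational(423271, 343068), Mul(Mul(Pow(-128, -1), Add(1, Mul(-1, 36), -732)), Pow(371642, -1))) = Add(Rational(423271, 343068), Mul(Mul(Rational(-1, 128), Add(1, -36, -732)), Rational(1, 371642))) = Add(Rational(423271, 343068), Mul(Mul(Rational(-1, 128), -767), Rational(1, 371642))) = Add(Rational(423271, 343068), Mul(Rational(767, 128), Rational(1, 371642))) = Add(Rational(423271, 343068), Rational(767, 47570176)) = Rational(5033834774713, 4079951284992)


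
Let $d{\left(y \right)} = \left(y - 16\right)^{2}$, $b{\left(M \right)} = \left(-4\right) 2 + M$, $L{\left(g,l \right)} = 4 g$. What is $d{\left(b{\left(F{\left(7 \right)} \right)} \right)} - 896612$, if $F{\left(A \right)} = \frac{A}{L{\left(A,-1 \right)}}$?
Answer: $- \frac{14336767}{16} \approx -8.9605 \cdot 10^{5}$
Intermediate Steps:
$F{\left(A \right)} = \frac{1}{4}$ ($F{\left(A \right)} = \frac{A}{4 A} = A \frac{1}{4 A} = \frac{1}{4}$)
$b{\left(M \right)} = -8 + M$
$d{\left(y \right)} = \left(-16 + y\right)^{2}$
$d{\left(b{\left(F{\left(7 \right)} \right)} \right)} - 896612 = \left(-16 + \left(-8 + \frac{1}{4}\right)\right)^{2} - 896612 = \left(-16 - \frac{31}{4}\right)^{2} - 896612 = \left(- \frac{95}{4}\right)^{2} - 896612 = \frac{9025}{16} - 896612 = - \frac{14336767}{16}$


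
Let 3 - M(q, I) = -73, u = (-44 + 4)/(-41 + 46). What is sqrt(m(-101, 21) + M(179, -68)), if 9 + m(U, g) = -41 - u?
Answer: sqrt(34) ≈ 5.8309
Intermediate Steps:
u = -8 (u = -40/5 = -40*1/5 = -8)
M(q, I) = 76 (M(q, I) = 3 - 1*(-73) = 3 + 73 = 76)
m(U, g) = -42 (m(U, g) = -9 + (-41 - 1*(-8)) = -9 + (-41 + 8) = -9 - 33 = -42)
sqrt(m(-101, 21) + M(179, -68)) = sqrt(-42 + 76) = sqrt(34)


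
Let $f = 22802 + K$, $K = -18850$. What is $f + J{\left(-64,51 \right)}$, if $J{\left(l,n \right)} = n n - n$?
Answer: $6502$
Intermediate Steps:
$J{\left(l,n \right)} = n^{2} - n$
$f = 3952$ ($f = 22802 - 18850 = 3952$)
$f + J{\left(-64,51 \right)} = 3952 + 51 \left(-1 + 51\right) = 3952 + 51 \cdot 50 = 3952 + 2550 = 6502$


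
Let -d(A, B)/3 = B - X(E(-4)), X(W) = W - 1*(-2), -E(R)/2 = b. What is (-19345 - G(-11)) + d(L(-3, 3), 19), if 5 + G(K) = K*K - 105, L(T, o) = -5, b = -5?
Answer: -19377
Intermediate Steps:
E(R) = 10 (E(R) = -2*(-5) = 10)
X(W) = 2 + W (X(W) = W + 2 = 2 + W)
G(K) = -110 + K² (G(K) = -5 + (K*K - 105) = -5 + (K² - 105) = -5 + (-105 + K²) = -110 + K²)
d(A, B) = 36 - 3*B (d(A, B) = -3*(B - (2 + 10)) = -3*(B - 1*12) = -3*(B - 12) = -3*(-12 + B) = 36 - 3*B)
(-19345 - G(-11)) + d(L(-3, 3), 19) = (-19345 - (-110 + (-11)²)) + (36 - 3*19) = (-19345 - (-110 + 121)) + (36 - 57) = (-19345 - 1*11) - 21 = (-19345 - 11) - 21 = -19356 - 21 = -19377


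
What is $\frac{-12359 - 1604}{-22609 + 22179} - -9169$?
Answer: $\frac{3956633}{430} \approx 9201.5$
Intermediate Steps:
$\frac{-12359 - 1604}{-22609 + 22179} - -9169 = - \frac{13963}{-430} + 9169 = \left(-13963\right) \left(- \frac{1}{430}\right) + 9169 = \frac{13963}{430} + 9169 = \frac{3956633}{430}$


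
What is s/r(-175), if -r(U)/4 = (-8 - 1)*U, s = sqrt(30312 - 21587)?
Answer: -sqrt(349)/1260 ≈ -0.014827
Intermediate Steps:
s = 5*sqrt(349) (s = sqrt(8725) = 5*sqrt(349) ≈ 93.408)
r(U) = 36*U (r(U) = -4*(-8 - 1)*U = -(-36)*U = 36*U)
s/r(-175) = (5*sqrt(349))/((36*(-175))) = (5*sqrt(349))/(-6300) = (5*sqrt(349))*(-1/6300) = -sqrt(349)/1260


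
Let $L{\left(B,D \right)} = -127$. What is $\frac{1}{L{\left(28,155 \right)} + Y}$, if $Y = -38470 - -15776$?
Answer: $- \frac{1}{22821} \approx -4.3819 \cdot 10^{-5}$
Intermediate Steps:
$Y = -22694$ ($Y = -38470 + 15776 = -22694$)
$\frac{1}{L{\left(28,155 \right)} + Y} = \frac{1}{-127 - 22694} = \frac{1}{-22821} = - \frac{1}{22821}$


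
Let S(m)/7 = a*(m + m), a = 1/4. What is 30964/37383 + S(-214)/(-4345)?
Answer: 162538447/162429135 ≈ 1.0007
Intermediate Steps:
a = 1/4 ≈ 0.25000
S(m) = 7*m/2 (S(m) = 7*((m + m)/4) = 7*((2*m)/4) = 7*(m/2) = 7*m/2)
30964/37383 + S(-214)/(-4345) = 30964/37383 + ((7/2)*(-214))/(-4345) = 30964*(1/37383) - 749*(-1/4345) = 30964/37383 + 749/4345 = 162538447/162429135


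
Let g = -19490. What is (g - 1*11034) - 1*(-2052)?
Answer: -28472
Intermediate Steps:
(g - 1*11034) - 1*(-2052) = (-19490 - 1*11034) - 1*(-2052) = (-19490 - 11034) + 2052 = -30524 + 2052 = -28472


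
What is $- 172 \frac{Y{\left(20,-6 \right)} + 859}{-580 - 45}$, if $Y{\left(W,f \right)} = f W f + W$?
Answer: $\frac{275028}{625} \approx 440.04$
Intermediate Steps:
$Y{\left(W,f \right)} = W + W f^{2}$ ($Y{\left(W,f \right)} = W f f + W = W f^{2} + W = W + W f^{2}$)
$- 172 \frac{Y{\left(20,-6 \right)} + 859}{-580 - 45} = - 172 \frac{20 \left(1 + \left(-6\right)^{2}\right) + 859}{-580 - 45} = - 172 \frac{20 \left(1 + 36\right) + 859}{-625} = - 172 \left(20 \cdot 37 + 859\right) \left(- \frac{1}{625}\right) = - 172 \left(740 + 859\right) \left(- \frac{1}{625}\right) = - 172 \cdot 1599 \left(- \frac{1}{625}\right) = \left(-172\right) \left(- \frac{1599}{625}\right) = \frac{275028}{625}$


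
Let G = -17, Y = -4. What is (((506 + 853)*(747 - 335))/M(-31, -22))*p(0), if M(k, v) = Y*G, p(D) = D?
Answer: 0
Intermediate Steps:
M(k, v) = 68 (M(k, v) = -4*(-17) = 68)
(((506 + 853)*(747 - 335))/M(-31, -22))*p(0) = (((506 + 853)*(747 - 335))/68)*0 = ((1359*412)*(1/68))*0 = (559908*(1/68))*0 = (139977/17)*0 = 0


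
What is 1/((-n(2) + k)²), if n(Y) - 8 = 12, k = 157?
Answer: 1/18769 ≈ 5.3279e-5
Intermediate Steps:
n(Y) = 20 (n(Y) = 8 + 12 = 20)
1/((-n(2) + k)²) = 1/((-1*20 + 157)²) = 1/((-20 + 157)²) = 1/(137²) = 1/18769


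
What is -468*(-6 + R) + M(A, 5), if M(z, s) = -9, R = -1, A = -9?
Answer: 3267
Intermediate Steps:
-468*(-6 + R) + M(A, 5) = -468*(-6 - 1) - 9 = -468*(-7) - 9 = -117*(-28) - 9 = 3276 - 9 = 3267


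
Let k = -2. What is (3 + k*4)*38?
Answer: -190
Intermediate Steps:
(3 + k*4)*38 = (3 - 2*4)*38 = (3 - 8)*38 = -5*38 = -190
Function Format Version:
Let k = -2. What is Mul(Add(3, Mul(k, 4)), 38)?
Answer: -190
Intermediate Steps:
Mul(Add(3, Mul(k, 4)), 38) = Mul(Add(3, Mul(-2, 4)), 38) = Mul(Add(3, -8), 38) = Mul(-5, 38) = -190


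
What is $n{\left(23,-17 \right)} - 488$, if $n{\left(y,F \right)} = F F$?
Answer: $-199$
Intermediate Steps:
$n{\left(y,F \right)} = F^{2}$
$n{\left(23,-17 \right)} - 488 = \left(-17\right)^{2} - 488 = 289 - 488 = -199$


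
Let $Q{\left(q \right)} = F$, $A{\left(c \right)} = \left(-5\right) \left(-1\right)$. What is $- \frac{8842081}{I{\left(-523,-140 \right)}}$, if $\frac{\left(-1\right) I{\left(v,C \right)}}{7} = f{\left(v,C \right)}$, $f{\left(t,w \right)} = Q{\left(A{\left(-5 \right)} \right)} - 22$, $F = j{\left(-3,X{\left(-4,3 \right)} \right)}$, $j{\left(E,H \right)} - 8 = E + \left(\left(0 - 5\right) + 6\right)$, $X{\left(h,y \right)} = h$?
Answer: $- \frac{8842081}{112} \approx -78947.0$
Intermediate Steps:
$j{\left(E,H \right)} = 9 + E$ ($j{\left(E,H \right)} = 8 + \left(E + \left(\left(0 - 5\right) + 6\right)\right) = 8 + \left(E + \left(-5 + 6\right)\right) = 8 + \left(E + 1\right) = 8 + \left(1 + E\right) = 9 + E$)
$A{\left(c \right)} = 5$
$F = 6$ ($F = 9 - 3 = 6$)
$Q{\left(q \right)} = 6$
$f{\left(t,w \right)} = -16$ ($f{\left(t,w \right)} = 6 - 22 = -16$)
$I{\left(v,C \right)} = 112$ ($I{\left(v,C \right)} = \left(-7\right) \left(-16\right) = 112$)
$- \frac{8842081}{I{\left(-523,-140 \right)}} = - \frac{8842081}{112}$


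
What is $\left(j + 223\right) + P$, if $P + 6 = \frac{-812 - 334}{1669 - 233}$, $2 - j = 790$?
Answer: $- \frac{410551}{718} \approx -571.8$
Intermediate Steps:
$j = -788$ ($j = 2 - 790 = -788$)
$P = - \frac{4881}{718}$ ($P = -6 + \frac{-812 - 334}{1669 - 233} = -6 - \frac{1146}{1436} = -6 - \frac{573}{718} = - \frac{4881}{718} \approx -6.798$)
$\left(j + 223\right) + P = \left(-788 + 223\right) - \frac{4881}{718} = -565 - \frac{4881}{718} = - \frac{410551}{718}$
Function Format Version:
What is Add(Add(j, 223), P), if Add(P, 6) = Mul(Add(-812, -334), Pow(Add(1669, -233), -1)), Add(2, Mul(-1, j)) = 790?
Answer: Rational(-410551, 718) ≈ -571.80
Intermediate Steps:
j = -788 (j = Add(2, Mul(-1, 790)) = Add(2, -790) = -788)
P = Rational(-4881, 718) (P = Add(-6, Mul(Add(-812, -334), Pow(Add(1669, -233), -1))) = Add(-6, Mul(-1146, Pow(1436, -1))) = Add(-6, Mul(-1146, Rational(1, 1436))) = Add(-6, Rational(-573, 718)) = Rational(-4881, 718) ≈ -6.7980)
Add(Add(j, 223), P) = Add(Add(-788, 223), Rational(-4881, 718)) = Add(-565, Rational(-4881, 718)) = Rational(-410551, 718)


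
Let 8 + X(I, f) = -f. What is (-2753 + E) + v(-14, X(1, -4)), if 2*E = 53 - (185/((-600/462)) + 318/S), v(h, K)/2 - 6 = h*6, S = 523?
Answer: -58818233/20920 ≈ -2811.6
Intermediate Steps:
X(I, f) = -8 - f
v(h, K) = 12 + 12*h (v(h, K) = 12 + 2*(h*6) = 12 + 2*(6*h) = 12 + 12*h)
E = 2038047/20920 (E = (53 - (185/((-600/462)) + 318/523))/2 = (53 - (185/((-600*1/462)) + 318*(1/523)))/2 = (53 - (185/(-100/77) + 318/523))/2 = (53 - (185*(-77/100) + 318/523))/2 = (53 - (-2849/20 + 318/523))/2 = (53 - 1*(-1483667/10460))/2 = (53 + 1483667/10460)/2 = (½)*(2038047/10460) = 2038047/20920 ≈ 97.421)
(-2753 + E) + v(-14, X(1, -4)) = (-2753 + 2038047/20920) + (12 + 12*(-14)) = -55554713/20920 + (12 - 168) = -55554713/20920 - 156 = -58818233/20920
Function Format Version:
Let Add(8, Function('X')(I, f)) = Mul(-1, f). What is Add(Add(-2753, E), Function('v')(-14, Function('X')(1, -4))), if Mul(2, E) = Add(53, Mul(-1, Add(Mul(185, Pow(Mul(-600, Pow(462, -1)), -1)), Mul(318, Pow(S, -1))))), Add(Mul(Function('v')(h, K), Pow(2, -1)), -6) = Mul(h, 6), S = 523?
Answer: Rational(-58818233, 20920) ≈ -2811.6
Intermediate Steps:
Function('X')(I, f) = Add(-8, Mul(-1, f))
Function('v')(h, K) = Add(12, Mul(12, h)) (Function('v')(h, K) = Add(12, Mul(2, Mul(h, 6))) = Add(12, Mul(2, Mul(6, h))) = Add(12, Mul(12, h)))
E = Rational(2038047, 20920) (E = Mul(Rational(1, 2), Add(53, Mul(-1, Add(Mul(185, Pow(Mul(-600, Pow(462, -1)), -1)), Mul(318, Pow(523, -1)))))) = Mul(Rational(1, 2), Add(53, Mul(-1, Add(Mul(185, Pow(Mul(-600, Rational(1, 462)), -1)), Mul(318, Rational(1, 523)))))) = Mul(Rational(1, 2), Add(53, Mul(-1, Add(Mul(185, Pow(Rational(-100, 77), -1)), Rational(318, 523))))) = Mul(Rational(1, 2), Add(53, Mul(-1, Add(Mul(185, Rational(-77, 100)), Rational(318, 523))))) = Mul(Rational(1, 2), Add(53, Mul(-1, Add(Rational(-2849, 20), Rational(318, 523))))) = Mul(Rational(1, 2), Add(53, Mul(-1, Rational(-1483667, 10460)))) = Mul(Rational(1, 2), Add(53, Rational(1483667, 10460))) = Mul(Rational(1, 2), Rational(2038047, 10460)) = Rational(2038047, 20920) ≈ 97.421)
Add(Add(-2753, E), Function('v')(-14, Function('X')(1, -4))) = Add(Add(-2753, Rational(2038047, 20920)), Add(12, Mul(12, -14))) = Add(Rational(-55554713, 20920), Add(12, -168)) = Add(Rational(-55554713, 20920), -156) = Rational(-58818233, 20920)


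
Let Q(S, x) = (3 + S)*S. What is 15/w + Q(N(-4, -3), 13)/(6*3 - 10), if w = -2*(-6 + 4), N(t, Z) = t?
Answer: 17/4 ≈ 4.2500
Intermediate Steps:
Q(S, x) = S*(3 + S)
w = 4 (w = -2*(-2) = 4)
15/w + Q(N(-4, -3), 13)/(6*3 - 10) = 15/4 + (-4*(3 - 4))/(6*3 - 10) = 15*(¼) + (-4*(-1))/(18 - 10) = 15/4 + 4/8 = 15/4 + 4*(⅛) = 15/4 + ½ = 17/4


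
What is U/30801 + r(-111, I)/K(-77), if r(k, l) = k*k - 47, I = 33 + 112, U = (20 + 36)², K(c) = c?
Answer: -377810002/2371677 ≈ -159.30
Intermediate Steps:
U = 3136 (U = 56² = 3136)
I = 145
r(k, l) = -47 + k² (r(k, l) = k² - 47 = -47 + k²)
U/30801 + r(-111, I)/K(-77) = 3136/30801 + (-47 + (-111)²)/(-77) = 3136*(1/30801) + (-47 + 12321)*(-1/77) = 3136/30801 + 12274*(-1/77) = 3136/30801 - 12274/77 = -377810002/2371677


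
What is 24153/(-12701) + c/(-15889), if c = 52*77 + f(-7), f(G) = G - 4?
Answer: -434482110/201806189 ≈ -2.1530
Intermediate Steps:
f(G) = -4 + G
c = 3993 (c = 52*77 + (-4 - 7) = 4004 - 11 = 3993)
24153/(-12701) + c/(-15889) = 24153/(-12701) + 3993/(-15889) = 24153*(-1/12701) + 3993*(-1/15889) = -24153/12701 - 3993/15889 = -434482110/201806189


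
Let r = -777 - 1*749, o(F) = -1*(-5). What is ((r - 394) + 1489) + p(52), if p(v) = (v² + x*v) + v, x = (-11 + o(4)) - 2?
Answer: 1909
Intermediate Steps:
o(F) = 5
r = -1526 (r = -777 - 749 = -1526)
x = -8 (x = (-11 + 5) - 2 = -6 - 2 = -8)
p(v) = v² - 7*v (p(v) = (v² - 8*v) + v = v² - 7*v)
((r - 394) + 1489) + p(52) = ((-1526 - 394) + 1489) + 52*(-7 + 52) = (-1920 + 1489) + 52*45 = -431 + 2340 = 1909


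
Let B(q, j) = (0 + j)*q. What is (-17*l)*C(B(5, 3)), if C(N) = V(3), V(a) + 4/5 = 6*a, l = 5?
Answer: -1462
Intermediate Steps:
B(q, j) = j*q
V(a) = -⅘ + 6*a
C(N) = 86/5 (C(N) = -⅘ + 6*3 = -⅘ + 18 = 86/5)
(-17*l)*C(B(5, 3)) = -17*5*(86/5) = -85*86/5 = -1462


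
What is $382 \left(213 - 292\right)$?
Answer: $-30178$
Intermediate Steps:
$382 \left(213 - 292\right) = 382 \left(-79\right) = -30178$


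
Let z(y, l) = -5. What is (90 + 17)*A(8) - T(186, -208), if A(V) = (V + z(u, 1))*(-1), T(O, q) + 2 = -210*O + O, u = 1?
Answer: 38555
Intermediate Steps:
T(O, q) = -2 - 209*O (T(O, q) = -2 + (-210*O + O) = -2 - 209*O)
A(V) = 5 - V (A(V) = (V - 5)*(-1) = (-5 + V)*(-1) = 5 - V)
(90 + 17)*A(8) - T(186, -208) = (90 + 17)*(5 - 1*8) - (-2 - 209*186) = 107*(5 - 8) - (-2 - 38874) = 107*(-3) - 1*(-38876) = -321 + 38876 = 38555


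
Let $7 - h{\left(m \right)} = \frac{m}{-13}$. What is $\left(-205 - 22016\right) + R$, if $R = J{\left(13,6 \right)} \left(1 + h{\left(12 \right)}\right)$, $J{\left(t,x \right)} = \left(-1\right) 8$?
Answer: $- \frac{289801}{13} \approx -22292.0$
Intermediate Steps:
$J{\left(t,x \right)} = -8$
$h{\left(m \right)} = 7 + \frac{m}{13}$ ($h{\left(m \right)} = 7 - \frac{m}{-13} = 7 - m \left(- \frac{1}{13}\right) = 7 - - \frac{m}{13} = 7 + \frac{m}{13}$)
$R = - \frac{928}{13}$ ($R = - 8 \left(1 + \left(7 + \frac{1}{13} \cdot 12\right)\right) = - 8 \left(1 + \left(7 + \frac{12}{13}\right)\right) = - 8 \left(1 + \frac{103}{13}\right) = \left(-8\right) \frac{116}{13} = - \frac{928}{13} \approx -71.385$)
$\left(-205 - 22016\right) + R = \left(-205 - 22016\right) - \frac{928}{13} = -22221 - \frac{928}{13} = - \frac{289801}{13}$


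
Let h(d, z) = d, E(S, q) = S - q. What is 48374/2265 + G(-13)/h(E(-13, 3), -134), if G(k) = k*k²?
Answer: 5750189/36240 ≈ 158.67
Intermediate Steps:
G(k) = k³
48374/2265 + G(-13)/h(E(-13, 3), -134) = 48374/2265 + (-13)³/(-13 - 1*3) = 48374*(1/2265) - 2197/(-13 - 3) = 48374/2265 - 2197/(-16) = 48374/2265 - 2197*(-1/16) = 48374/2265 + 2197/16 = 5750189/36240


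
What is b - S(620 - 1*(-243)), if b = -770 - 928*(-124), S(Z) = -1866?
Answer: 116168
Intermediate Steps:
b = 114302 (b = -770 + 115072 = 114302)
b - S(620 - 1*(-243)) = 114302 - 1*(-1866) = 114302 + 1866 = 116168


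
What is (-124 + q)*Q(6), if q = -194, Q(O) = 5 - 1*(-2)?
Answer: -2226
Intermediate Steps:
Q(O) = 7 (Q(O) = 5 + 2 = 7)
(-124 + q)*Q(6) = (-124 - 194)*7 = -318*7 = -2226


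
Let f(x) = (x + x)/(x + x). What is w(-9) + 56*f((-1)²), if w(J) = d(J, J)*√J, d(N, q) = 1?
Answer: 56 + 3*I ≈ 56.0 + 3.0*I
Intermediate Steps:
w(J) = √J (w(J) = 1*√J = √J)
f(x) = 1 (f(x) = (2*x)/((2*x)) = (2*x)*(1/(2*x)) = 1)
w(-9) + 56*f((-1)²) = √(-9) + 56*1 = 3*I + 56 = 56 + 3*I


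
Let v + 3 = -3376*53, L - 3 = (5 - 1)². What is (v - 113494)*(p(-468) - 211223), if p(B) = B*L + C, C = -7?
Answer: 64369175850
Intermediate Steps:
L = 19 (L = 3 + (5 - 1)² = 3 + 4² = 3 + 16 = 19)
p(B) = -7 + 19*B (p(B) = B*19 - 7 = 19*B - 7 = -7 + 19*B)
v = -178931 (v = -3 - 3376*53 = -3 - 178928 = -178931)
(v - 113494)*(p(-468) - 211223) = (-178931 - 113494)*((-7 + 19*(-468)) - 211223) = -292425*((-7 - 8892) - 211223) = -292425*(-8899 - 211223) = -292425*(-220122) = 64369175850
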